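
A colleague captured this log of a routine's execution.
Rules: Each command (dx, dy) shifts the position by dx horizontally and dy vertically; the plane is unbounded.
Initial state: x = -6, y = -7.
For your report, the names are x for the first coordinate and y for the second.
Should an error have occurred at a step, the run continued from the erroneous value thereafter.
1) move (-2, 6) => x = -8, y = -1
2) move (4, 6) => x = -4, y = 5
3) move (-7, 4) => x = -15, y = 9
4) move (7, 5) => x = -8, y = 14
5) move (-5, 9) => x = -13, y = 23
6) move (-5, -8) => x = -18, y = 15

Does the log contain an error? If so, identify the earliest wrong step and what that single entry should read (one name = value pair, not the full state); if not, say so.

step 3, x = -11

Recomputing the run from the initial state:
step 1: x = -8, y = -1
step 2: x = -4, y = 5
step 3: x = -11, y = 9
step 4: x = -4, y = 14
step 5: x = -9, y = 23
step 6: x = -14, y = 15
The first disagreement with the log is at step 3, where the value should be x = -11.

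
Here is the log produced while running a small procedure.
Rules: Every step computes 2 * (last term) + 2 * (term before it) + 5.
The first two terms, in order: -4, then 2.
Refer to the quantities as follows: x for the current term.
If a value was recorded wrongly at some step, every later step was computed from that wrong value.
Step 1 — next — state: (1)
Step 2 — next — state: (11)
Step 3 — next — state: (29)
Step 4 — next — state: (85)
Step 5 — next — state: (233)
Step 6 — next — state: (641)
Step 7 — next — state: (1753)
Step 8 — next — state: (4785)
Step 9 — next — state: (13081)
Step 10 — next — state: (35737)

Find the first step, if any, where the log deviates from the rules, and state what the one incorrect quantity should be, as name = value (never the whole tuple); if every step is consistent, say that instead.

step 8, x = 4793

Step 1: x = 2*(2) + (2)*(-4) + (5) = 1 — matches.
Step 2: x = 2*(1) + (2)*(2) + (5) = 11 — matches.
Step 3: x = 2*(11) + (2)*(1) + (5) = 29 — same as recorded.
Step 4: x = 2*(29) + (2)*(11) + (5) = 85 — agrees with the log.
Step 5: x = 2*(85) + (2)*(29) + (5) = 233 — in agreement.
Step 6: x = 2*(233) + (2)*(85) + (5) = 641 — agrees with the log.
Step 7: x = 2*(641) + (2)*(233) + (5) = 1753 — consistent with the log.
Step 8: x = 2*(1753) + (2)*(641) + (5) = 4793 — not what was recorded.
So the first discrepancy is step 8, where the right value is x = 4793.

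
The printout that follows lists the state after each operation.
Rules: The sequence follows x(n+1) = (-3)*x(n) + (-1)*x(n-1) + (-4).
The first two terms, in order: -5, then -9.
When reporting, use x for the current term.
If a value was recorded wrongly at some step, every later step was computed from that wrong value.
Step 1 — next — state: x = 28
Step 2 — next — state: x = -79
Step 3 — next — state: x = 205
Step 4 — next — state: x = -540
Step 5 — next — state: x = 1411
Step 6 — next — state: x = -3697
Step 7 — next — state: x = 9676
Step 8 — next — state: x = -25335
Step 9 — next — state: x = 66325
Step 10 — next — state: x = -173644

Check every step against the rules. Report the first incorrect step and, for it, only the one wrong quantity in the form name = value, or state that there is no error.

Recomputing the run from the initial state:
step 1: x = 28
step 2: x = -79
step 3: x = 205
step 4: x = -540
step 5: x = 1411
step 6: x = -3697
step 7: x = 9676
step 8: x = -25335
step 9: x = 66325
step 10: x = -173644
This matches the printout at every step.

no error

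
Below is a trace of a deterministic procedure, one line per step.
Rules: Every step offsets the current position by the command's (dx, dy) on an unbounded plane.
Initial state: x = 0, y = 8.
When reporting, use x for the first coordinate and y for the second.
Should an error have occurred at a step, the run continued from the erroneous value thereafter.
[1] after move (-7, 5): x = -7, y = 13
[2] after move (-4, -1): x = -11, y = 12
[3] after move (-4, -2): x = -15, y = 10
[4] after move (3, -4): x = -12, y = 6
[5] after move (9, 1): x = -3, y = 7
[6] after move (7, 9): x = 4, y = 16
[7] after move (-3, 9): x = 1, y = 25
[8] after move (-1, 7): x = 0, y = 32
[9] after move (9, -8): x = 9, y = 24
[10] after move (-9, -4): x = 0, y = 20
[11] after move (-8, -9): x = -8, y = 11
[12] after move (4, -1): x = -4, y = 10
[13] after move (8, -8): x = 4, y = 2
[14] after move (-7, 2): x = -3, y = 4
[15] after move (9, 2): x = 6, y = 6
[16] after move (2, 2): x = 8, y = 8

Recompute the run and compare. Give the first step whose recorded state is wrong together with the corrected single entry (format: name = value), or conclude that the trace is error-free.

no error

Step 1: x = 0 + (-7) = -7, y = 8 + (5) = 13 — agrees with the trace.
Step 2: x = -7 + (-4) = -11, y = 13 + (-1) = 12 — agrees with the trace.
Step 3: x = -11 + (-4) = -15, y = 12 + (-2) = 10 — checks out.
Step 4: x = -15 + (3) = -12, y = 10 + (-4) = 6 — confirmed correct.
Step 5: x = -12 + (9) = -3, y = 6 + (1) = 7 — verified.
Step 6: x = -3 + (7) = 4, y = 7 + (9) = 16 — agrees with the trace.
Step 7: x = 4 + (-3) = 1, y = 16 + (9) = 25 — confirmed correct.
Step 8: x = 1 + (-1) = 0, y = 25 + (7) = 32 — same as recorded.
Step 9: x = 0 + (9) = 9, y = 32 + (-8) = 24 — exactly as logged.
Step 10: x = 9 + (-9) = 0, y = 24 + (-4) = 20 — verified.
Step 11: x = 0 + (-8) = -8, y = 20 + (-9) = 11 — matches.
Step 12: x = -8 + (4) = -4, y = 11 + (-1) = 10 — verified.
Step 13: x = -4 + (8) = 4, y = 10 + (-8) = 2 — agrees with the trace.
Step 14: x = 4 + (-7) = -3, y = 2 + (2) = 4 — no discrepancy.
Step 15: x = -3 + (9) = 6, y = 4 + (2) = 6 — consistent with the trace.
Step 16: x = 6 + (2) = 8, y = 6 + (2) = 8 — verified.
The whole run recomputes cleanly — no discrepancies.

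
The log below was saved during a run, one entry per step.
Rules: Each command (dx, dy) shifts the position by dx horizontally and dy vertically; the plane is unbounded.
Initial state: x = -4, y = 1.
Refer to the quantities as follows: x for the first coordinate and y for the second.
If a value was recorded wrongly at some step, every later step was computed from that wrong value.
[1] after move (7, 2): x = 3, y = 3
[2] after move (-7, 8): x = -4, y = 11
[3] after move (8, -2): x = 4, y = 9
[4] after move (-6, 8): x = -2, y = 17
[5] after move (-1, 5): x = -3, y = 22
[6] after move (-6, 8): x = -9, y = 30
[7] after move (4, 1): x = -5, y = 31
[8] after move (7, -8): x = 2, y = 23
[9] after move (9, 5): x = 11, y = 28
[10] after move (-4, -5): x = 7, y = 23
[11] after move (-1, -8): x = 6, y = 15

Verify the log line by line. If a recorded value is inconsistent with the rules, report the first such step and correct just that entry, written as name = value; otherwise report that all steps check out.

step 1: x = -4 + (7) = 3, y = 1 + (2) = 3 -> consistent with the log
step 2: x = 3 + (-7) = -4, y = 3 + (8) = 11 -> verified
step 3: x = -4 + (8) = 4, y = 11 + (-2) = 9 -> in agreement
step 4: x = 4 + (-6) = -2, y = 9 + (8) = 17 -> verified
step 5: x = -2 + (-1) = -3, y = 17 + (5) = 22 -> in agreement
step 6: x = -3 + (-6) = -9, y = 22 + (8) = 30 -> no discrepancy
step 7: x = -9 + (4) = -5, y = 30 + (1) = 31 -> in agreement
step 8: x = -5 + (7) = 2, y = 31 + (-8) = 23 -> verified
step 9: x = 2 + (9) = 11, y = 23 + (5) = 28 -> exactly as logged
step 10: x = 11 + (-4) = 7, y = 28 + (-5) = 23 -> in agreement
step 11: x = 7 + (-1) = 6, y = 23 + (-8) = 15 -> consistent with the log
The recomputation confirms every line.

no error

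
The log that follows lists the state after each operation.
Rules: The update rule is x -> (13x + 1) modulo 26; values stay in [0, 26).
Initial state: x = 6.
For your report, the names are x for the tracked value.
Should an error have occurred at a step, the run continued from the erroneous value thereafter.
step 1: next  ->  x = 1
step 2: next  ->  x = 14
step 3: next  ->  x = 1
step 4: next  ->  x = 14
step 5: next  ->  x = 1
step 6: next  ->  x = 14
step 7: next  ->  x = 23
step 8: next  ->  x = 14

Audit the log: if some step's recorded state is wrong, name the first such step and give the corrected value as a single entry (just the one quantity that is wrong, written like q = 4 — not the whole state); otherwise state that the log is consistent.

step 7, x = 1

Recomputing the run from the initial state:
step 1: x = 1
step 2: x = 14
step 3: x = 1
step 4: x = 14
step 5: x = 1
step 6: x = 14
step 7: x = 1
step 8: x = 14
The first disagreement with the log is at step 7, where the value should be x = 1.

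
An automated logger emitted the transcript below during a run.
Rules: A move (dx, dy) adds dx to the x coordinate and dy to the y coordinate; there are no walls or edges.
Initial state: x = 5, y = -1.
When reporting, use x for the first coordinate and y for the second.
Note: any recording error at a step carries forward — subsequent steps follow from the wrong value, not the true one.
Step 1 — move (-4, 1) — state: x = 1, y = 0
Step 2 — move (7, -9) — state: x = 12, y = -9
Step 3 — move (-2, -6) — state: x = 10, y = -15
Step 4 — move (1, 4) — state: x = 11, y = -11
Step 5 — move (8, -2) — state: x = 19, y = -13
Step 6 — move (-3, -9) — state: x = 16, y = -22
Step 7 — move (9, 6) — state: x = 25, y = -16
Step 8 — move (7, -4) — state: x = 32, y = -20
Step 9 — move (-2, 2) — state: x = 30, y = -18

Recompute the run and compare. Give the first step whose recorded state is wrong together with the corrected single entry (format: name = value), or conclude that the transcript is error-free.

Recomputing the run from the initial state:
step 1: x = 1, y = 0
step 2: x = 8, y = -9
step 3: x = 6, y = -15
step 4: x = 7, y = -11
step 5: x = 15, y = -13
step 6: x = 12, y = -22
step 7: x = 21, y = -16
step 8: x = 28, y = -20
step 9: x = 26, y = -18
The first disagreement with the transcript is at step 2, where the value should be x = 8.

step 2, x = 8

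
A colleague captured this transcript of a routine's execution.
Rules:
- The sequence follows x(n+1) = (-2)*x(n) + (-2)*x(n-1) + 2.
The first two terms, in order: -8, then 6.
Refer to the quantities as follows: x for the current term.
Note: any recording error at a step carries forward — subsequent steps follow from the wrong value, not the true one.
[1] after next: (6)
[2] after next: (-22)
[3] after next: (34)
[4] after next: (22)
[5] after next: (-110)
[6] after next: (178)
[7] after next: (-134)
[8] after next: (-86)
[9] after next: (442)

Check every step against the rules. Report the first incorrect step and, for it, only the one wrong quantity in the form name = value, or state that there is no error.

1. x = -2*(6) + (-2)*(-8) + (2) = 6 (consistent with the transcript)
2. x = -2*(6) + (-2)*(6) + (2) = -22 (agrees with the transcript)
3. x = -2*(-22) + (-2)*(6) + (2) = 34 (verified)
4. x = -2*(34) + (-2)*(-22) + (2) = -22 (this is not what the transcript shows)
So the first discrepancy is step 4, where the right value is x = -22.

step 4, x = -22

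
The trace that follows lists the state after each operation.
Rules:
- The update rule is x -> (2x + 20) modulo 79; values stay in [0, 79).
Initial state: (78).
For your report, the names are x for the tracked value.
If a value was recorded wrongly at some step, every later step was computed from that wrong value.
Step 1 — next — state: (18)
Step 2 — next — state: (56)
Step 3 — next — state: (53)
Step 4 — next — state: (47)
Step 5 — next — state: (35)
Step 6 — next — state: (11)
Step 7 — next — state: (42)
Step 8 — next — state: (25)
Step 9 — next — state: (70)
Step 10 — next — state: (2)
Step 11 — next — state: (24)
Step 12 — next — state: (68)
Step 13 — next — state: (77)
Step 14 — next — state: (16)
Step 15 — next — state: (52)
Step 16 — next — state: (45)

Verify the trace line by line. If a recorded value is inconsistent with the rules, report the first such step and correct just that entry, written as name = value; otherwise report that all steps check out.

1. x = (2*78 + 20) mod 79 = 18 (verified)
2. x = (2*18 + 20) mod 79 = 56 (agrees with the trace)
3. x = (2*56 + 20) mod 79 = 53 (confirmed correct)
4. x = (2*53 + 20) mod 79 = 47 (verified)
5. x = (2*47 + 20) mod 79 = 35 (checks out)
6. x = (2*35 + 20) mod 79 = 11 (confirmed correct)
7. x = (2*11 + 20) mod 79 = 42 (in agreement)
8. x = (2*42 + 20) mod 79 = 25 (no discrepancy)
9. x = (2*25 + 20) mod 79 = 70 (verified)
10. x = (2*70 + 20) mod 79 = 2 (same as recorded)
11. x = (2*2 + 20) mod 79 = 24 (no discrepancy)
12. x = (2*24 + 20) mod 79 = 68 (checks out)
13. x = (2*68 + 20) mod 79 = 77 (agrees with the trace)
14. x = (2*77 + 20) mod 79 = 16 (no discrepancy)
15. x = (2*16 + 20) mod 79 = 52 (exactly as logged)
16. x = (2*52 + 20) mod 79 = 45 (consistent with the trace)
The recomputation confirms every line.

no error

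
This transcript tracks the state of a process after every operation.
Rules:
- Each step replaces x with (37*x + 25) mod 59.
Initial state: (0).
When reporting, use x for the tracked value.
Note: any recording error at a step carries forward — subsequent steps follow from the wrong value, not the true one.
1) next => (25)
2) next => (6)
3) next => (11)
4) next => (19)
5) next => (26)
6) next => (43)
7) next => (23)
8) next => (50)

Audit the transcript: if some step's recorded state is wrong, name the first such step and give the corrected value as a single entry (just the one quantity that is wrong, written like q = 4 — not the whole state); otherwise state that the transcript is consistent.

1. x = (37*0 + 25) mod 59 = 25 (matches)
2. x = (37*25 + 25) mod 59 = 6 (same as recorded)
3. x = (37*6 + 25) mod 59 = 11 (exactly as logged)
4. x = (37*11 + 25) mod 59 = 19 (in agreement)
5. x = (37*19 + 25) mod 59 = 20 (not what was recorded)
First deviation found at step 5; the corrected entry is x = 20.

step 5, x = 20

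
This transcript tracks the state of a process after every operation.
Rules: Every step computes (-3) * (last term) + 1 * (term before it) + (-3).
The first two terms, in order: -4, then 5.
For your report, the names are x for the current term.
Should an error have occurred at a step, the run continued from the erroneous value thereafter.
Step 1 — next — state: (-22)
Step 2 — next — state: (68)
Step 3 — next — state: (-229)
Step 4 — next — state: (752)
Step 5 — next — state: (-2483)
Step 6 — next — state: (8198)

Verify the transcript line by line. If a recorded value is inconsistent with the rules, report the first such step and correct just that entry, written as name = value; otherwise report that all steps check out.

step 5, x = -2488

Recomputing the run from the initial state:
step 1: x = -22
step 2: x = 68
step 3: x = -229
step 4: x = 752
step 5: x = -2488
step 6: x = 8213
The first disagreement with the transcript is at step 5, where the value should be x = -2488.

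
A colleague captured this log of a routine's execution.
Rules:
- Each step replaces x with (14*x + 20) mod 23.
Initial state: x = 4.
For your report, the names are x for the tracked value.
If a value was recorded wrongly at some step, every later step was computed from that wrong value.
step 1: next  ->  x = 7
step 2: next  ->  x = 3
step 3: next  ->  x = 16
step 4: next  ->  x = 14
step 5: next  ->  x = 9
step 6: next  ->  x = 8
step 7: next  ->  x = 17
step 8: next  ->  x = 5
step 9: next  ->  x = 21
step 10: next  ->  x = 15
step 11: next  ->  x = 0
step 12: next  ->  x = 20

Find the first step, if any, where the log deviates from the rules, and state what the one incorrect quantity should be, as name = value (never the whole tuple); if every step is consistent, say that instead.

no error

Step 1: x = (14*4 + 20) mod 23 = 7 — same as recorded.
Step 2: x = (14*7 + 20) mod 23 = 3 — agrees with the log.
Step 3: x = (14*3 + 20) mod 23 = 16 — matches.
Step 4: x = (14*16 + 20) mod 23 = 14 — in agreement.
Step 5: x = (14*14 + 20) mod 23 = 9 — matches.
Step 6: x = (14*9 + 20) mod 23 = 8 — verified.
Step 7: x = (14*8 + 20) mod 23 = 17 — in agreement.
Step 8: x = (14*17 + 20) mod 23 = 5 — matches.
Step 9: x = (14*5 + 20) mod 23 = 21 — checks out.
Step 10: x = (14*21 + 20) mod 23 = 15 — in agreement.
Step 11: x = (14*15 + 20) mod 23 = 0 — same as recorded.
Step 12: x = (14*0 + 20) mod 23 = 20 — same as recorded.
Nothing is out of place; the run is error-free.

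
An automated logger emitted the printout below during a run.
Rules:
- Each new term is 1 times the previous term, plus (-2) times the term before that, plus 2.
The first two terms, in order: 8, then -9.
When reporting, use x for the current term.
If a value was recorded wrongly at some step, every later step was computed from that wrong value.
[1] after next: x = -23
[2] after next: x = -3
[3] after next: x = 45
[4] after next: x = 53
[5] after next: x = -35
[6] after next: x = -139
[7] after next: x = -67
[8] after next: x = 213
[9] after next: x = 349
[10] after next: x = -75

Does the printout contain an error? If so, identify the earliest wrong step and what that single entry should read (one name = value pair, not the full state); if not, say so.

step 1: x = 1*(-9) + (-2)*(8) + (2) = -23 -> no discrepancy
step 2: x = 1*(-23) + (-2)*(-9) + (2) = -3 -> consistent with the printout
step 3: x = 1*(-3) + (-2)*(-23) + (2) = 45 -> in agreement
step 4: x = 1*(45) + (-2)*(-3) + (2) = 53 -> no discrepancy
step 5: x = 1*(53) + (-2)*(45) + (2) = -35 -> consistent with the printout
step 6: x = 1*(-35) + (-2)*(53) + (2) = -139 -> agrees with the printout
step 7: x = 1*(-139) + (-2)*(-35) + (2) = -67 -> confirmed correct
step 8: x = 1*(-67) + (-2)*(-139) + (2) = 213 -> no discrepancy
step 9: x = 1*(213) + (-2)*(-67) + (2) = 349 -> checks out
step 10: x = 1*(349) + (-2)*(213) + (2) = -75 -> matches
The recomputation confirms every line.

no error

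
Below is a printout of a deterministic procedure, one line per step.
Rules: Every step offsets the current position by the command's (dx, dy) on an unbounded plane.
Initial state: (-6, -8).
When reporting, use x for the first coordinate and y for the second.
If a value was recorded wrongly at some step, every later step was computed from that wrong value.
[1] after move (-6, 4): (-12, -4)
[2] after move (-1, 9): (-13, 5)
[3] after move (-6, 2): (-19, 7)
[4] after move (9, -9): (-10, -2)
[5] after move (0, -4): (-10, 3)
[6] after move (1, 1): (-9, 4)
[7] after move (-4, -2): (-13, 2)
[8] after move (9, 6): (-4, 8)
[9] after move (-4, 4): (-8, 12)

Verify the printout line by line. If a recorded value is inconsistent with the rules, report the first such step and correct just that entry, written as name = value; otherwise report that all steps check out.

Step 1: x = -6 + (-6) = -12, y = -8 + (4) = -4 — checks out.
Step 2: x = -12 + (-1) = -13, y = -4 + (9) = 5 — matches.
Step 3: x = -13 + (-6) = -19, y = 5 + (2) = 7 — matches.
Step 4: x = -19 + (9) = -10, y = 7 + (-9) = -2 — matches.
Step 5: x = -10 + (0) = -10, y = -2 + (-4) = -6 — the recorded entry deviates here.
That makes step 5 the first incorrect line — y = -6 is what it should show.

step 5, y = -6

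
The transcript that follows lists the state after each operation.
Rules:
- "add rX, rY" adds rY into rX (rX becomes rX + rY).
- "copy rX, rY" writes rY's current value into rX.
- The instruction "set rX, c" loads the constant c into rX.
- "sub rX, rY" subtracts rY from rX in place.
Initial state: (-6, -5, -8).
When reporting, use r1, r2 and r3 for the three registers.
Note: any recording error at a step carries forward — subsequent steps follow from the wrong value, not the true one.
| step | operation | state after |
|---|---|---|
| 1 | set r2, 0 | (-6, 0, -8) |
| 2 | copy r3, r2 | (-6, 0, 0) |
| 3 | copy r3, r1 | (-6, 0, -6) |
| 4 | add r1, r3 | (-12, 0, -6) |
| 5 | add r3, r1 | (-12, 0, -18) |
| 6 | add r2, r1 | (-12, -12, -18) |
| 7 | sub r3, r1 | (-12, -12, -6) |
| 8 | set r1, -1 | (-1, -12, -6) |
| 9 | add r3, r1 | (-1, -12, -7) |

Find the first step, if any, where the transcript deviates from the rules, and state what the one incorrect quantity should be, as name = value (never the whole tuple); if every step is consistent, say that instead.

step 1: r2 = 0 -> no discrepancy
step 2: r3 = 0 -> verified
step 3: r3 = -6 -> consistent with the transcript
step 4: r1 = -6 + -6 = -12 -> no discrepancy
step 5: r3 = -6 + -12 = -18 -> confirmed correct
step 6: r2 = 0 + -12 = -12 -> same as recorded
step 7: r3 = -18 - -12 = -6 -> verified
step 8: r1 = -1 -> no discrepancy
step 9: r3 = -6 + -1 = -7 -> consistent with the transcript
All entries verified; no error found.

no error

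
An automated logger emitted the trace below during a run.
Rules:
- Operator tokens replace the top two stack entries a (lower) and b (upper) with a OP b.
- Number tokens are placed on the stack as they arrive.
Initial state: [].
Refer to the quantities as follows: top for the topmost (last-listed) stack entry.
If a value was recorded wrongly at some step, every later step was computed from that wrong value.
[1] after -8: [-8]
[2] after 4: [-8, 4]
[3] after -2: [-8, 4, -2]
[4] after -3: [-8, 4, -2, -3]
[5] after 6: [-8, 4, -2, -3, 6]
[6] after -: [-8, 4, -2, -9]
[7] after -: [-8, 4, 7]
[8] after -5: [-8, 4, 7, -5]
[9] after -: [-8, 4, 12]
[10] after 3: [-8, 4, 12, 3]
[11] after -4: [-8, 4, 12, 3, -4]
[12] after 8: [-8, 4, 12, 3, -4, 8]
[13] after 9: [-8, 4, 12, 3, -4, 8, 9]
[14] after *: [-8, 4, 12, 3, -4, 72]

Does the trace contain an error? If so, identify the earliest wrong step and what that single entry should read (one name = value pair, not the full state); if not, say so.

no error

Recomputing the run from the initial state:
step 1: [-8]
step 2: [-8, 4]
step 3: [-8, 4, -2]
step 4: [-8, 4, -2, -3]
step 5: [-8, 4, -2, -3, 6]
step 6: [-8, 4, -2, -9]
step 7: [-8, 4, 7]
step 8: [-8, 4, 7, -5]
step 9: [-8, 4, 12]
step 10: [-8, 4, 12, 3]
step 11: [-8, 4, 12, 3, -4]
step 12: [-8, 4, 12, 3, -4, 8]
step 13: [-8, 4, 12, 3, -4, 8, 9]
step 14: [-8, 4, 12, 3, -4, 72]
This matches the trace at every step.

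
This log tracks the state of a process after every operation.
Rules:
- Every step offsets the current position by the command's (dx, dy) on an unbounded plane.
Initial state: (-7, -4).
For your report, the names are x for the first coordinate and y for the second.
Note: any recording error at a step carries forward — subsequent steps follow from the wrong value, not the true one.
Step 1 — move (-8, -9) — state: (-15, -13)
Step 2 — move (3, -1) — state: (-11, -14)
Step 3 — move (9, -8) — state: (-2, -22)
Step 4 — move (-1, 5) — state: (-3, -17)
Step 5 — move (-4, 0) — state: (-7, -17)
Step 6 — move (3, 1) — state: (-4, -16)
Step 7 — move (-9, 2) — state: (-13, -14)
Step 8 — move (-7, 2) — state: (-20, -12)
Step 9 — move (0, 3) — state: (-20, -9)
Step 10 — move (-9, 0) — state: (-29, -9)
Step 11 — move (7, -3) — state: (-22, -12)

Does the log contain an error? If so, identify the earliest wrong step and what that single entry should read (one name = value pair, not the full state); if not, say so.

step 2, x = -12

step 1: x = -7 + (-8) = -15, y = -4 + (-9) = -13 -> in agreement
step 2: x = -15 + (3) = -12, y = -13 + (-1) = -14 -> this is not what the log shows
First incorrect step: 2; the correct value is x = -12.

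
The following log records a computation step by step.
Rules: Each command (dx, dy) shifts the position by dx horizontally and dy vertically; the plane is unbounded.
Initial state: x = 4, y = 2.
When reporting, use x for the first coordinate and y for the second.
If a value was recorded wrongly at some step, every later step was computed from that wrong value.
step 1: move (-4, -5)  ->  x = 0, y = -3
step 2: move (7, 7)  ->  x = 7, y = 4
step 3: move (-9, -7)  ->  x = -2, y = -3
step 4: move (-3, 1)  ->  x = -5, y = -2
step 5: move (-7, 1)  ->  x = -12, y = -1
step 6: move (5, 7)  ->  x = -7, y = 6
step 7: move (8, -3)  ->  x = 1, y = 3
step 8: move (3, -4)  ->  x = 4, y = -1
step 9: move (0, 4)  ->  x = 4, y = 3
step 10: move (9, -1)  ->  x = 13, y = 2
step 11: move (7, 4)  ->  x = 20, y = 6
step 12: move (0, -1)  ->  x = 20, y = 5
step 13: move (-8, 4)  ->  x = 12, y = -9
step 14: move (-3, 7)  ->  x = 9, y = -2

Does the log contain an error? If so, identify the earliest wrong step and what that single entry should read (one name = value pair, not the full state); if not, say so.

step 13, y = 9

Recomputing the run from the initial state:
step 1: x = 0, y = -3
step 2: x = 7, y = 4
step 3: x = -2, y = -3
step 4: x = -5, y = -2
step 5: x = -12, y = -1
step 6: x = -7, y = 6
step 7: x = 1, y = 3
step 8: x = 4, y = -1
step 9: x = 4, y = 3
step 10: x = 13, y = 2
step 11: x = 20, y = 6
step 12: x = 20, y = 5
step 13: x = 12, y = 9
step 14: x = 9, y = 16
The first disagreement with the log is at step 13, where the value should be y = 9.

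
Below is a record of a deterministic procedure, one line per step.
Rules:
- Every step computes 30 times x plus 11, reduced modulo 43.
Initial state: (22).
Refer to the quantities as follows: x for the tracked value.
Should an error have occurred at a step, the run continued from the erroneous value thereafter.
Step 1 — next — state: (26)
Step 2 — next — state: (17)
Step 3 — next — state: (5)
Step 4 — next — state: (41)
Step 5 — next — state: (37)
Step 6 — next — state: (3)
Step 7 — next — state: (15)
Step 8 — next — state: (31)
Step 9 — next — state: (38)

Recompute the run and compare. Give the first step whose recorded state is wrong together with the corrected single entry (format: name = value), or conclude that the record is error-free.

Recomputing the run from the initial state:
step 1: x = 26
step 2: x = 17
step 3: x = 5
step 4: x = 32
step 5: x = 25
step 6: x = 30
step 7: x = 8
step 8: x = 36
step 9: x = 16
The first disagreement with the record is at step 4, where the value should be x = 32.

step 4, x = 32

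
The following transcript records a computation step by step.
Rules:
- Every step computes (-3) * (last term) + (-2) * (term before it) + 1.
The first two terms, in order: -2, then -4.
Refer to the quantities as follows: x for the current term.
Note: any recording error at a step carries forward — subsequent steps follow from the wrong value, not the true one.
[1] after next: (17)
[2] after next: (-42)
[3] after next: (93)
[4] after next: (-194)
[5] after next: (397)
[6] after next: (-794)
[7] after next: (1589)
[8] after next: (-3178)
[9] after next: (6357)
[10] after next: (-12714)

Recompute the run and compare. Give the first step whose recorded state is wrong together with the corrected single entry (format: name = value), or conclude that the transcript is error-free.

step 6, x = -802

step 1: x = -3*(-4) + (-2)*(-2) + (1) = 17 -> no discrepancy
step 2: x = -3*(17) + (-2)*(-4) + (1) = -42 -> agrees with the transcript
step 3: x = -3*(-42) + (-2)*(17) + (1) = 93 -> confirmed correct
step 4: x = -3*(93) + (-2)*(-42) + (1) = -194 -> checks out
step 5: x = -3*(-194) + (-2)*(93) + (1) = 397 -> matches
step 6: x = -3*(397) + (-2)*(-194) + (1) = -802 -> a discrepancy with the transcript
Conclusion: step 6 carries the first error; the entry should be x = -802.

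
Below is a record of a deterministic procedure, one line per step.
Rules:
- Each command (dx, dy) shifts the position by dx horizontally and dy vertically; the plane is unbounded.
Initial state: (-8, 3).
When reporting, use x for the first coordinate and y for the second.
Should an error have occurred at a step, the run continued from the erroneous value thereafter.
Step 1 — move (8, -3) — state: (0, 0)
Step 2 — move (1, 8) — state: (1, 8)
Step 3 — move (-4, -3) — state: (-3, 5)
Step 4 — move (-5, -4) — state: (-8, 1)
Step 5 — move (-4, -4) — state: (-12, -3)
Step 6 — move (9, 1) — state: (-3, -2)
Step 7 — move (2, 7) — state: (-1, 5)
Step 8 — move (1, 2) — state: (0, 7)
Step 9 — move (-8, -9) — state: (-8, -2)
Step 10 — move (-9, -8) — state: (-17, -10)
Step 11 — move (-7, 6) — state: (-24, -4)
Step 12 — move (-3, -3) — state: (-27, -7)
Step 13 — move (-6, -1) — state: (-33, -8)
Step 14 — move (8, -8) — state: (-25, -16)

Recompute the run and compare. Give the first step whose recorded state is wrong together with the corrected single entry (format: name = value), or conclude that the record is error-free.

Step 1: x = -8 + (8) = 0, y = 3 + (-3) = 0 — agrees with the record.
Step 2: x = 0 + (1) = 1, y = 0 + (8) = 8 — checks out.
Step 3: x = 1 + (-4) = -3, y = 8 + (-3) = 5 — checks out.
Step 4: x = -3 + (-5) = -8, y = 5 + (-4) = 1 — agrees with the record.
Step 5: x = -8 + (-4) = -12, y = 1 + (-4) = -3 — verified.
Step 6: x = -12 + (9) = -3, y = -3 + (1) = -2 — confirmed correct.
Step 7: x = -3 + (2) = -1, y = -2 + (7) = 5 — same as recorded.
Step 8: x = -1 + (1) = 0, y = 5 + (2) = 7 — exactly as logged.
Step 9: x = 0 + (-8) = -8, y = 7 + (-9) = -2 — no discrepancy.
Step 10: x = -8 + (-9) = -17, y = -2 + (-8) = -10 — confirmed correct.
Step 11: x = -17 + (-7) = -24, y = -10 + (6) = -4 — matches.
Step 12: x = -24 + (-3) = -27, y = -4 + (-3) = -7 — in agreement.
Step 13: x = -27 + (-6) = -33, y = -7 + (-1) = -8 — consistent with the record.
Step 14: x = -33 + (8) = -25, y = -8 + (-8) = -16 — agrees with the record.
Every step is consistent.

no error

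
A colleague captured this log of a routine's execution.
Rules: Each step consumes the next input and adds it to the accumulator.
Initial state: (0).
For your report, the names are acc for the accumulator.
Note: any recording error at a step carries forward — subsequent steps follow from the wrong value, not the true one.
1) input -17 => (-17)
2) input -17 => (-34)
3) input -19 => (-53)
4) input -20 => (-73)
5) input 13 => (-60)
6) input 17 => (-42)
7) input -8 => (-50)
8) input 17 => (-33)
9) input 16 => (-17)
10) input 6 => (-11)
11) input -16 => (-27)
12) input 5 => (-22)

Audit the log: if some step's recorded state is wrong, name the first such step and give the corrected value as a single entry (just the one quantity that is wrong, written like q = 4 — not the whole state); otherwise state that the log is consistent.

step 6, acc = -43

step 1: acc = 0 + -17 = -17 -> exactly as logged
step 2: acc = -17 + -17 = -34 -> in agreement
step 3: acc = -34 + -19 = -53 -> matches
step 4: acc = -53 + -20 = -73 -> agrees with the log
step 5: acc = -73 + 13 = -60 -> matches
step 6: acc = -60 + 17 = -43 -> the log disagrees here
The earliest wrong entry is at step 6: it should read acc = -43.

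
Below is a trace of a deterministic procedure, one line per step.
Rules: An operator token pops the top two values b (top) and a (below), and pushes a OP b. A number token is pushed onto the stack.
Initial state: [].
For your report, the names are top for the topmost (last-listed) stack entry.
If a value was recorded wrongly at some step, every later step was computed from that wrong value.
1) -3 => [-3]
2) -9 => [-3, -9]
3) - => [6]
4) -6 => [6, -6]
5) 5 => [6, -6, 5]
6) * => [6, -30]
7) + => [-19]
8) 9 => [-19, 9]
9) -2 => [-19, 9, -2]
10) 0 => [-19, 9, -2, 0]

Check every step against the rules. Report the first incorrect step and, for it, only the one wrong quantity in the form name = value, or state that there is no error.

Recomputing the run from the initial state:
step 1: [-3]
step 2: [-3, -9]
step 3: [6]
step 4: [6, -6]
step 5: [6, -6, 5]
step 6: [6, -30]
step 7: [-24]
step 8: [-24, 9]
step 9: [-24, 9, -2]
step 10: [-24, 9, -2, 0]
The first disagreement with the trace is at step 7, where the value should be top = -24.

step 7, top = -24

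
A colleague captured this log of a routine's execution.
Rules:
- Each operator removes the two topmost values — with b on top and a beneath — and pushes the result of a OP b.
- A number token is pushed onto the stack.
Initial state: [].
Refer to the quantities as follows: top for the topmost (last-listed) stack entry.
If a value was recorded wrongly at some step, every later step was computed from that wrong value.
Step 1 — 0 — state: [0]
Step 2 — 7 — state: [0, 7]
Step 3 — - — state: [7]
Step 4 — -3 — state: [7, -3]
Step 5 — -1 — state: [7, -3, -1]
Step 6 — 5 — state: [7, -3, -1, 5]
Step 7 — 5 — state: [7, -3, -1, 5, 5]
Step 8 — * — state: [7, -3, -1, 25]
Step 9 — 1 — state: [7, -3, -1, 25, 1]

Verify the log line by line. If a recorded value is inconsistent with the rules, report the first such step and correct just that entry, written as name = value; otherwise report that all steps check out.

step 1: push 0: top = 0 -> agrees with the log
step 2: push 7: top = 7 -> verified
step 3: 0 - 7 = -7 -> not what was recorded
First incorrect step: 3; the correct value is top = -7.

step 3, top = -7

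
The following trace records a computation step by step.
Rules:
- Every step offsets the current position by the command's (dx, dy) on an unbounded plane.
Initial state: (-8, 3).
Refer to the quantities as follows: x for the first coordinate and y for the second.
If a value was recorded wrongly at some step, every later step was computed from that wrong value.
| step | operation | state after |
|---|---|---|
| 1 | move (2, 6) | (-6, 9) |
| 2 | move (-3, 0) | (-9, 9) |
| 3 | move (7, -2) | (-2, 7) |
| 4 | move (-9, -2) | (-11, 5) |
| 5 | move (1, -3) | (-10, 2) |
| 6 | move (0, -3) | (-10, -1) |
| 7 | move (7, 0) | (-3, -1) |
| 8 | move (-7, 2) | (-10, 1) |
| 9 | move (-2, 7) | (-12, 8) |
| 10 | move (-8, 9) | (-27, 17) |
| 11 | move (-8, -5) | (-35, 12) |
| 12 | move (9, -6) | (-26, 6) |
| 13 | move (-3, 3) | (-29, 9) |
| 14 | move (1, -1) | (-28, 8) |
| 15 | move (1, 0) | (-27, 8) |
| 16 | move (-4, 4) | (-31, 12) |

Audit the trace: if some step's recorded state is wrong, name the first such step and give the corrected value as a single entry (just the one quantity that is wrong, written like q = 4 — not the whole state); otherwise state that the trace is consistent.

step 10, x = -20

Recomputing the run from the initial state:
step 1: x = -6, y = 9
step 2: x = -9, y = 9
step 3: x = -2, y = 7
step 4: x = -11, y = 5
step 5: x = -10, y = 2
step 6: x = -10, y = -1
step 7: x = -3, y = -1
step 8: x = -10, y = 1
step 9: x = -12, y = 8
step 10: x = -20, y = 17
step 11: x = -28, y = 12
step 12: x = -19, y = 6
step 13: x = -22, y = 9
step 14: x = -21, y = 8
step 15: x = -20, y = 8
step 16: x = -24, y = 12
The first disagreement with the trace is at step 10, where the value should be x = -20.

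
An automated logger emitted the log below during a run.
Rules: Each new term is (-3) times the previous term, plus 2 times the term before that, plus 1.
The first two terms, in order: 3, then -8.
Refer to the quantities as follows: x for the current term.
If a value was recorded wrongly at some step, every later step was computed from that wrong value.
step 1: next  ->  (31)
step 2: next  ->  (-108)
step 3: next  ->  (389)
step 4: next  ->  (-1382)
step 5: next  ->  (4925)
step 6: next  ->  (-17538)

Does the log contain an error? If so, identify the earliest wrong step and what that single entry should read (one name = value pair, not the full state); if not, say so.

step 3, x = 387

Step 1: x = -3*(-8) + (2)*(3) + (1) = 31 — same as recorded.
Step 2: x = -3*(31) + (2)*(-8) + (1) = -108 — checks out.
Step 3: x = -3*(-108) + (2)*(31) + (1) = 387 — first mismatch against the log.
The earliest wrong entry is at step 3: it should read x = 387.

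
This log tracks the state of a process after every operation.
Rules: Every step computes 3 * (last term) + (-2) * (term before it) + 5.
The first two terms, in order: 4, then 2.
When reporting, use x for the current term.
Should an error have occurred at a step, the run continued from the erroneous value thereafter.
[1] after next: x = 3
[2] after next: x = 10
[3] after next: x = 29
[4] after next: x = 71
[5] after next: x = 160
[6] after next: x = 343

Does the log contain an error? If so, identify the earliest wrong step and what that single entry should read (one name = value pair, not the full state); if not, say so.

Recomputing the run from the initial state:
step 1: x = 3
step 2: x = 10
step 3: x = 29
step 4: x = 72
step 5: x = 163
step 6: x = 350
The first disagreement with the log is at step 4, where the value should be x = 72.

step 4, x = 72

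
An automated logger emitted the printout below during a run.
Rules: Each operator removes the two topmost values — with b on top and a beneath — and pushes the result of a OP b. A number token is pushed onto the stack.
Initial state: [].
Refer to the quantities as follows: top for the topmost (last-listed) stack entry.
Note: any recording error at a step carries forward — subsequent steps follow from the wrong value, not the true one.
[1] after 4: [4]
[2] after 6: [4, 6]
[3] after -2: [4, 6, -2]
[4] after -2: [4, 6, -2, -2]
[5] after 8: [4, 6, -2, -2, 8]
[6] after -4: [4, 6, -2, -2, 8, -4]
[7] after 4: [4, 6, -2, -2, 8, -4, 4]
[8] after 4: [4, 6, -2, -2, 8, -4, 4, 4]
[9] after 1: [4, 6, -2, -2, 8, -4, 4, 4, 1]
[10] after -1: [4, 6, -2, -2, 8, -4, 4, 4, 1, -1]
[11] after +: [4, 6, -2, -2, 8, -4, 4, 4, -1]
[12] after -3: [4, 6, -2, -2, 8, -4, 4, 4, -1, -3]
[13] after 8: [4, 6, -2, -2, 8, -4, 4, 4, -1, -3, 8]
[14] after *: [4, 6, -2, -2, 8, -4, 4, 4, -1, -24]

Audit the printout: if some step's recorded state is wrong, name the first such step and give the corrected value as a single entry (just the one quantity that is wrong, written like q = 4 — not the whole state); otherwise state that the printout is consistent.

Recomputing the run from the initial state:
step 1: [4]
step 2: [4, 6]
step 3: [4, 6, -2]
step 4: [4, 6, -2, -2]
step 5: [4, 6, -2, -2, 8]
step 6: [4, 6, -2, -2, 8, -4]
step 7: [4, 6, -2, -2, 8, -4, 4]
step 8: [4, 6, -2, -2, 8, -4, 4, 4]
step 9: [4, 6, -2, -2, 8, -4, 4, 4, 1]
step 10: [4, 6, -2, -2, 8, -4, 4, 4, 1, -1]
step 11: [4, 6, -2, -2, 8, -4, 4, 4, 0]
step 12: [4, 6, -2, -2, 8, -4, 4, 4, 0, -3]
step 13: [4, 6, -2, -2, 8, -4, 4, 4, 0, -3, 8]
step 14: [4, 6, -2, -2, 8, -4, 4, 4, 0, -24]
The first disagreement with the printout is at step 11, where the value should be top = 0.

step 11, top = 0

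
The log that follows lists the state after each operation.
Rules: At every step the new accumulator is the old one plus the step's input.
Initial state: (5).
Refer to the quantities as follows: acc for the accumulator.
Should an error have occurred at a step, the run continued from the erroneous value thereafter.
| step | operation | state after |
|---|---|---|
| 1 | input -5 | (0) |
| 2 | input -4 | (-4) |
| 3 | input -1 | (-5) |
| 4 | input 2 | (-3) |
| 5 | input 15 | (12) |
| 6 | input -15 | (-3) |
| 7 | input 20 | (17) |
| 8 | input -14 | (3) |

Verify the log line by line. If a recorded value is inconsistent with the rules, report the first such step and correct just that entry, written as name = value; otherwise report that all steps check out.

Recomputing the run from the initial state:
step 1: acc = 0
step 2: acc = -4
step 3: acc = -5
step 4: acc = -3
step 5: acc = 12
step 6: acc = -3
step 7: acc = 17
step 8: acc = 3
This matches the log at every step.

no error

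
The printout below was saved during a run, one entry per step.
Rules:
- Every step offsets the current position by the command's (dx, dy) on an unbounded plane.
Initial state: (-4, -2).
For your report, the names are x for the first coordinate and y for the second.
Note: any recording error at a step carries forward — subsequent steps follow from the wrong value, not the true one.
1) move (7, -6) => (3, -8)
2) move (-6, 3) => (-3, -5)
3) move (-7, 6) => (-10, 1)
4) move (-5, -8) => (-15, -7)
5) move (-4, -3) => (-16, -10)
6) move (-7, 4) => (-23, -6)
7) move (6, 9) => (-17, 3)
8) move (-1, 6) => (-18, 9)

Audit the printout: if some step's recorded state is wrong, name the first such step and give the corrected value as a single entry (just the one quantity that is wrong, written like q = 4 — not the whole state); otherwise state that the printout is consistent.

step 5, x = -19

Recomputing the run from the initial state:
step 1: x = 3, y = -8
step 2: x = -3, y = -5
step 3: x = -10, y = 1
step 4: x = -15, y = -7
step 5: x = -19, y = -10
step 6: x = -26, y = -6
step 7: x = -20, y = 3
step 8: x = -21, y = 9
The first disagreement with the printout is at step 5, where the value should be x = -19.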